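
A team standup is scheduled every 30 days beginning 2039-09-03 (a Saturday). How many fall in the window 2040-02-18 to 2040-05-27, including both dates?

3

Occurrences land 30·i days after 2039-09-03 for i = 0, 1, 2, …
2040-02-18 is 168 days after the start; 168 ÷ 30 = 5 remainder 18; since the remainder is 18, round up to i = 6. First occurrence in the window: #7 on 2040-03-01 (6×30 = 180 days in).
2040-05-27 is 267 days after the start; 267 ÷ 30 = 8 remainder 27. Last occurrence in the window: #9 on 2040-04-30.
Occurrences #7 through #9: 3 in total.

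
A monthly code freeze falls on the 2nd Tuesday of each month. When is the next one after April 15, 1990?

April 1990 starts on a Sunday; its first Tuesday is the 3rd, so the 2nd Tuesday is the 10th — April 10, 1990.
That is not after April 15, 1990, so look at May 1990.
May 1990 starts on a Tuesday; its first Tuesday is the 1st, so the 2nd Tuesday is the 8th — May 8, 1990.

May 8, 1990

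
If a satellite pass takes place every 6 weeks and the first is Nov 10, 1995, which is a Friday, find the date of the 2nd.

The 2nd occurrence is 1 interval after the first: 1 × 42 = 42 days after Nov 10, 1995.
Nov has 30 days — 20 days to the end of Nov leaves 22.
22 days into Dec → Dec 22, 1995.

Dec 22, 1995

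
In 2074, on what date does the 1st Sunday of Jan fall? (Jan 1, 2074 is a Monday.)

Jan 7, 2074

Jan 2074 begins on a Monday, so the first Sunday is Jan 7 (6 days later).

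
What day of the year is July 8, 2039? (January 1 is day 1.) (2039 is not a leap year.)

189

Days in months before July: 31 + 28 + 31 + 30 + 31 + 30 = 181.
Plus 8 days into July → day 189.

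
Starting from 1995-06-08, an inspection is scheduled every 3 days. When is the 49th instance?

1995-10-30

The 49th occurrence is 48 intervals after the first: 48 × 3 = 144 days after 1995-06-08.
June has 30 days — 22 days to the end of June leaves 122.
July has 31 days (91 left).
August has 31 days (60 left).
September has 30 days (30 left).
30 days into October → 1995-10-30.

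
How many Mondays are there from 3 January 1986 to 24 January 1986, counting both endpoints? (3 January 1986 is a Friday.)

3

3 January 1986 is a Friday; the first Monday on or after it is 6 January 1986 (3 days later).
From 6 January 1986 to 24 January 1986 is 24 − 6 = 18 days.
18 ÷ 7 = 2 full weeks with remainder 4, so 2 more Mondays after the first → 3.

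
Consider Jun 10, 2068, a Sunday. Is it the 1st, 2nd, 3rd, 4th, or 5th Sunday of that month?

Day 10 falls in week ⌈10/7⌉ of the month.
Days 1–7 hold the 1st Sunday, 8–14 the 2nd, 15–21 the 3rd, 22–28 the 4th, 29–31 the 5th.
10 is in the range for the 2nd.

2nd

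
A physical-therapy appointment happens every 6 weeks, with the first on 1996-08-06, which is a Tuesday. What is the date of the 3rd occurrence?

The 3rd occurrence is 2 intervals after the first: 2 × 42 = 84 days after 1996-08-06.
August has 31 days — 25 days to the end of August leaves 59.
September has 30 days (29 left).
29 days into October → 1996-10-29.

1996-10-29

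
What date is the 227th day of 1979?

January has 31 days (227 − 31 = 196 remain).
February has 28 days (196 − 28 = 168 remain).
March has 31 days (168 − 31 = 137 remain).
April has 30 days (137 − 30 = 107 remain).
May has 31 days (107 − 31 = 76 remain).
June has 30 days (76 − 30 = 46 remain).
July has 31 days (46 − 31 = 15 remain).
15 into August → August 15.

1979-08-15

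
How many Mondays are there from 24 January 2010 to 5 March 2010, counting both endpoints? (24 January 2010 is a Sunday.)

6

24 January 2010 is a Sunday; the first Monday on or after it is 25 January 2010 (1 day later).
From 25 January 2010 to 5 March 2010: 6 + 28 + 5 = 39 days (rest of January, February, March).
39 ÷ 7 = 5 full weeks with remainder 4, so 5 more Mondays after the first → 6.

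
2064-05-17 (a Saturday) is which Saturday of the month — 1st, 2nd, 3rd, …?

3rd

Day 17 falls in week ⌈17/7⌉ of the month.
Days 1–7 hold the 1st Saturday, 8–14 the 2nd, 15–21 the 3rd, 22–28 the 4th, 29–31 the 5th.
17 is in the range for the 3rd.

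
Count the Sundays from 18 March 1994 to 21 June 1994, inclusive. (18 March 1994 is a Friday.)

18 March 1994 is a Friday; the first Sunday on or after it is 20 March 1994 (2 days later).
From 20 March 1994 to 21 June 1994: 11 + 30 + 31 + 21 = 93 days (rest of March, April, May, June).
93 ÷ 7 = 13 full weeks with remainder 2, so 13 more Sundays after the first → 14.

14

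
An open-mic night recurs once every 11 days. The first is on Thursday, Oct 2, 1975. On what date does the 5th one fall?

The 5th occurrence is 4 intervals after the first: 4 × 11 = 44 days after Oct 2, 1975.
Oct has 31 days — 29 days to the end of Oct leaves 15.
15 days into Nov → Nov 15, 1975.

Nov 15, 1975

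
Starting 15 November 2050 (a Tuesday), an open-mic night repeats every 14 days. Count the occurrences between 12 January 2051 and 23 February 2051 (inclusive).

Occurrences land 14·i days after 15 November 2050 for i = 0, 1, 2, …
12 January 2051 is 58 days after the start; 58 ÷ 14 = 4 remainder 2; since the remainder is 2, round up to i = 5. First occurrence in the window: #6 on 24 January 2051 (5×14 = 70 days in).
23 February 2051 is 100 days after the start; 100 ÷ 14 = 7 remainder 2. Last occurrence in the window: #8 on 21 February 2051.
Occurrences #6 through #8: 3 in total.

3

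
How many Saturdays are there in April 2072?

1 April 2072 is a Friday; the first Saturday on or after it is 2 April 2072 (1 day later).
From 2 April 2072 to 30 April 2072 is 30 − 2 = 28 days.
28 ÷ 7 = 4 full weeks with remainder 0, so 4 more Saturdays after the first → 5.

5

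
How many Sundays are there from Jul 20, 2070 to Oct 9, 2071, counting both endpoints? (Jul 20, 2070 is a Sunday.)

64

Jul 20, 2070 is a Sunday; the first Sunday on or after it is Jul 20, 2070.
From Jul 20, 2070 to Oct 9, 2071: 164 + 282 = 446 days (rest of 2070, to Oct 9, 2071 in 2071).
446 ÷ 7 = 63 full weeks with remainder 5, so 63 more Sundays after the first → 64.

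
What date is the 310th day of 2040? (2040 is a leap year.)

Nov 5, 2040

Jan has 31 days (310 − 31 = 279 remain).
Feb has 29 days (279 − 29 = 250 remain).
Mar has 31 days (250 − 31 = 219 remain).
Apr has 30 days (219 − 30 = 189 remain).
May has 31 days (189 − 31 = 158 remain).
Jun has 30 days (158 − 30 = 128 remain).
Jul has 31 days (128 − 31 = 97 remain).
Aug has 31 days (97 − 31 = 66 remain).
Sep has 30 days (66 − 30 = 36 remain).
Oct has 31 days (36 − 31 = 5 remain).
5 into Nov → Nov 5.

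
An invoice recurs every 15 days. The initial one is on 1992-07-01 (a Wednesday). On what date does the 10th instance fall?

1992-11-13

The 10th occurrence is 9 intervals after the first: 9 × 15 = 135 days after 1992-07-01.
July has 31 days — 30 days to the end of July leaves 105.
August has 31 days (74 left).
September has 30 days (44 left).
October has 31 days (13 left).
13 days into November → 1992-11-13.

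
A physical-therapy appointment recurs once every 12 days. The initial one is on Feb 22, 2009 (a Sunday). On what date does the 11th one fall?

The 11th occurrence is 10 intervals after the first: 10 × 12 = 120 days after Feb 22, 2009.
Feb has 28 days — 6 days to the end of Feb leaves 114.
Mar has 31 days (83 left).
Apr has 30 days (53 left).
May has 31 days (22 left).
22 days into Jun → Jun 22, 2009.

Jun 22, 2009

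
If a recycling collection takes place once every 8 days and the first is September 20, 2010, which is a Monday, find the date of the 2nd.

September 28, 2010

The 2nd occurrence is 1 interval after the first: 1 × 8 = 8 days after September 20, 2010.
8 days later is September 28, 2010.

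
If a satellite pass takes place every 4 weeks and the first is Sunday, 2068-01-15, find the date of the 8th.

The 8th occurrence is 7 intervals after the first: 7 × 28 = 196 days after 2068-01-15.
January has 31 days — 16 days to the end of January leaves 180.
February has 29 days (151 left).
March has 31 days (120 left).
April has 30 days (90 left).
May has 31 days (59 left).
June has 30 days (29 left).
29 days into July → 2068-07-29.

2068-07-29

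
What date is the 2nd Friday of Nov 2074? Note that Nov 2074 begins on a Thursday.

Nov 9, 2074

Nov 2074 begins on a Thursday, so the first Friday is Nov 2 (1 day later).
The 2nd Friday is 1 weeks later: 2 + 7 = 9.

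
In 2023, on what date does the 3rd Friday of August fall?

August 2023 begins on a Tuesday, so the first Friday is August 4 (3 days later).
The 3rd Friday is 2 weeks later: 4 + 14 = 18.

August 18, 2023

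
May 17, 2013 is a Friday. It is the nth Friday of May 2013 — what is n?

3rd

Day 17 falls in week ⌈17/7⌉ of the month.
Days 1–7 hold the 1st Friday, 8–14 the 2nd, 15–21 the 3rd, 22–28 the 4th, 29–31 the 5th.
17 is in the range for the 3rd.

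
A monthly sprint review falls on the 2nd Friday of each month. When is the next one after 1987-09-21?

September 1987 starts on a Tuesday; its first Friday is the 4th, so the 2nd Friday is the 11th — 1987-09-11.
That is not after 1987-09-21, so look at October 1987.
October 1987 starts on a Thursday; its first Friday is the 2nd, so the 2nd Friday is the 9th — 1987-10-09.

1987-10-09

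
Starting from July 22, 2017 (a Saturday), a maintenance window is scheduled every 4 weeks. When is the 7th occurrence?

The 7th occurrence is 6 intervals after the first: 6 × 28 = 168 days after July 22, 2017.
July has 31 days — 9 days to the end of July leaves 159.
August has 31 days (128 left).
September has 30 days (98 left).
October has 31 days (67 left).
November has 30 days (37 left).
December has 31 days (6 left).
6 days into January → January 6, 2018.

January 6, 2018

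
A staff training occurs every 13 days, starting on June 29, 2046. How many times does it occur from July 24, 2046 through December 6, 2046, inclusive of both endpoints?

11

Occurrences land 13·i days after June 29, 2046 for i = 0, 1, 2, …
July 24, 2046 is 25 days after the start; 25 ÷ 13 = 1 remainder 12; since the remainder is 12, round up to i = 2. First occurrence in the window: #3 on July 25, 2046 (2×13 = 26 days in).
December 6, 2046 is 160 days after the start; 160 ÷ 13 = 12 remainder 4. Last occurrence in the window: #13 on December 2, 2046.
Occurrences #3 through #13: 11 in total.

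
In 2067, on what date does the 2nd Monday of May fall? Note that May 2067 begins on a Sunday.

9 May 2067

May 2067 begins on a Sunday, so the first Monday is May 2 (1 day later).
The 2nd Monday is 1 weeks later: 2 + 7 = 9.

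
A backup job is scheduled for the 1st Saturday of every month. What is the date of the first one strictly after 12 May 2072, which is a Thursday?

4 June 2072

May 2072 starts on a Sunday, so its 1st Saturday is 7 May 2072 (6 days in).
That is not after 12 May 2072, so look at June 2072.
June 2072 starts on a Wednesday, so its 1st Saturday is 4 June 2072 (3 days in).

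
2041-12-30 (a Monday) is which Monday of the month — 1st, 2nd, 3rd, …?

Day 30 falls in week ⌈30/7⌉ of the month.
Days 1–7 hold the 1st Monday, 8–14 the 2nd, 15–21 the 3rd, 22–28 the 4th, 29–31 the 5th.
30 is in the range for the 5th.

5th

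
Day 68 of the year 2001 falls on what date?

9 March 2001

January has 31 days (68 − 31 = 37 remain).
February has 28 days (37 − 28 = 9 remain).
9 into March → March 9.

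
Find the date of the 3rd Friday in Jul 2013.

Jul 19, 2013

Jul 2013 begins on a Monday, so the first Friday is Jul 5 (4 days later).
The 3rd Friday is 2 weeks later: 5 + 14 = 19.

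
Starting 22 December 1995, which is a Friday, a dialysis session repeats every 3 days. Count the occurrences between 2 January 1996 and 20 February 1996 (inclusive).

Occurrences land 3·i days after 22 December 1995 for i = 0, 1, 2, …
2 January 1996 is 11 days after the start; 11 ÷ 3 = 3 remainder 2; since the remainder is 2, round up to i = 4. First occurrence in the window: #5 on 3 January 1996 (4×3 = 12 days in).
20 February 1996 is 60 days after the start; 60 ÷ 3 = 20 remainder 0. Last occurrence in the window: #21 on 20 February 1996.
Occurrences #5 through #21: 17 in total.

17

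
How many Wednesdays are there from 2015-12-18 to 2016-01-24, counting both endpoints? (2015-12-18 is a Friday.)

5

2015-12-18 is a Friday; the first Wednesday on or after it is 2015-12-23 (5 days later).
From 2015-12-23 to 2016-01-24: 8 + 24 = 32 days (rest of December, January).
32 ÷ 7 = 4 full weeks with remainder 4, so 4 more Wednesdays after the first → 5.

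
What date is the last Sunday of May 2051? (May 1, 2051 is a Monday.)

May 28, 2051

May 2051 begins on a Monday, so the first Sunday is May 7 (6 days later).
May 2051 has 31 days. Adding weeks: 7, 14, 21, 28 — the last one ≤ 31 is the 28th.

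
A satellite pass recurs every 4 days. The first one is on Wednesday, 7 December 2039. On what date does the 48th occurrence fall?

The 48th occurrence is 47 intervals after the first: 47 × 4 = 188 days after 7 December 2039.
December has 31 days — 24 days to the end of December leaves 164.
January has 31 days (133 left).
February has 29 days (104 left).
March has 31 days (73 left).
April has 30 days (43 left).
May has 31 days (12 left).
12 days into June → 12 June 2040.

12 June 2040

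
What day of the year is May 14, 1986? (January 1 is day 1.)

Days in months before May: 31 + 28 + 31 + 30 = 120.
Plus 14 days into May → day 134.

134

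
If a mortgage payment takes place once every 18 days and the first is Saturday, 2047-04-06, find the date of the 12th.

2047-10-21

The 12th occurrence is 11 intervals after the first: 11 × 18 = 198 days after 2047-04-06.
April has 30 days — 24 days to the end of April leaves 174.
May has 31 days (143 left).
June has 30 days (113 left).
July has 31 days (82 left).
August has 31 days (51 left).
September has 30 days (21 left).
21 days into October → 2047-10-21.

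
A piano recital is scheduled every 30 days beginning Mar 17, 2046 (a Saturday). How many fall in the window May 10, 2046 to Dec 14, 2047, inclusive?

Occurrences land 30·i days after Mar 17, 2046 for i = 0, 1, 2, …
May 10, 2046 is 54 days after the start; 54 ÷ 30 = 1 remainder 24; since the remainder is 24, round up to i = 2. First occurrence in the window: #3 on May 16, 2046 (2×30 = 60 days in).
Dec 14, 2047 is 637 days after the start; 637 ÷ 30 = 21 remainder 7. Last occurrence in the window: #22 on Dec 7, 2047.
Occurrences #3 through #22: 20 in total.

20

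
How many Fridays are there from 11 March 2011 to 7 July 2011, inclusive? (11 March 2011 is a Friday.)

17

11 March 2011 is a Friday; the first Friday on or after it is 11 March 2011.
From 11 March 2011 to 7 July 2011: 20 + 30 + 31 + 30 + 7 = 118 days (rest of March, April, May, June, July).
118 ÷ 7 = 16 full weeks with remainder 6, so 16 more Fridays after the first → 17.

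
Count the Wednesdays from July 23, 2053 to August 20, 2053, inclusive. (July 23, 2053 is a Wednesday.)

5

July 23, 2053 is a Wednesday; the first Wednesday on or after it is July 23, 2053.
From July 23, 2053 to August 20, 2053: 8 + 20 = 28 days (rest of July, August).
28 ÷ 7 = 4 full weeks with remainder 0, so 4 more Wednesdays after the first → 5.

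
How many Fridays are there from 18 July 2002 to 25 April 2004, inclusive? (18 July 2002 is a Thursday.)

18 July 2002 is a Thursday; the first Friday on or after it is 19 July 2002 (1 day later).
From 19 July 2002 to 25 April 2004: 165 + 365 + 116 = 646 days (rest of 2002, 2003, to 25 April 2004 in 2004).
646 ÷ 7 = 92 full weeks with remainder 2, so 92 more Fridays after the first → 93.

93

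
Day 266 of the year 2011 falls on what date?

Jan has 31 days (266 − 31 = 235 remain).
Feb has 28 days (235 − 28 = 207 remain).
Mar has 31 days (207 − 31 = 176 remain).
Apr has 30 days (176 − 30 = 146 remain).
May has 31 days (146 − 31 = 115 remain).
Jun has 30 days (115 − 30 = 85 remain).
Jul has 31 days (85 − 31 = 54 remain).
Aug has 31 days (54 − 31 = 23 remain).
23 into Sep → Sep 23.

Sep 23, 2011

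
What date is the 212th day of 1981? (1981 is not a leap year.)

January has 31 days (212 − 31 = 181 remain).
February has 28 days (181 − 28 = 153 remain).
March has 31 days (153 − 31 = 122 remain).
April has 30 days (122 − 30 = 92 remain).
May has 31 days (92 − 31 = 61 remain).
June has 30 days (61 − 30 = 31 remain).
31 into July → July 31.

31 July 1981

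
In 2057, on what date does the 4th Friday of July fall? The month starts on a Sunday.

July 27, 2057

July 2057 begins on a Sunday, so the first Friday is July 6 (5 days later).
The 4th Friday is 3 weeks later: 6 + 21 = 27.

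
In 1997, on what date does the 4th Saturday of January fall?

The first Saturday of January 1997 is January 4.
The 4th Saturday is 3 weeks later: 4 + 21 = 25.

1997-01-25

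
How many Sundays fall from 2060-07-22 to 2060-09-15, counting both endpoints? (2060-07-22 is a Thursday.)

8

2060-07-22 is a Thursday; the first Sunday on or after it is 2060-07-25 (3 days later).
From 2060-07-25 to 2060-09-15: 6 + 31 + 15 = 52 days (rest of July, August, September).
52 ÷ 7 = 7 full weeks with remainder 3, so 7 more Sundays after the first → 8.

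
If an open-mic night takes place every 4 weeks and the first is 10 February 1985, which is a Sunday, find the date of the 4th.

5 May 1985

The 4th occurrence is 3 intervals after the first: 3 × 28 = 84 days after 10 February 1985.
February has 28 days — 18 days to the end of February leaves 66.
March has 31 days (35 left).
April has 30 days (5 left).
5 days into May → 5 May 1985.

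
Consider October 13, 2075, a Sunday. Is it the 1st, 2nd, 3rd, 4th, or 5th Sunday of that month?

Day 13 falls in week ⌈13/7⌉ of the month.
Days 1–7 hold the 1st Sunday, 8–14 the 2nd, 15–21 the 3rd, 22–28 the 4th, 29–31 the 5th.
13 is in the range for the 2nd.

2nd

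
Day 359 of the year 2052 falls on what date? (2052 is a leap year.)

Dec 24, 2052

Jan has 31 days (359 − 31 = 328 remain).
Feb has 29 days (328 − 29 = 299 remain).
Mar has 31 days (299 − 31 = 268 remain).
Apr has 30 days (268 − 30 = 238 remain).
May has 31 days (238 − 31 = 207 remain).
Jun has 30 days (207 − 30 = 177 remain).
Jul has 31 days (177 − 31 = 146 remain).
Aug has 31 days (146 − 31 = 115 remain).
Sep has 30 days (115 − 30 = 85 remain).
Oct has 31 days (85 − 31 = 54 remain).
Nov has 30 days (54 − 30 = 24 remain).
24 into Dec → Dec 24.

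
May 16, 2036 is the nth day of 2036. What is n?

Days in months before May: 31 + 29 + 31 + 30 = 121.
Plus 16 days into May → day 137.

137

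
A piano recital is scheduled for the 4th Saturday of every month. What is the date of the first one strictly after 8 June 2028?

24 June 2028

June 2028 starts on a Thursday; its first Saturday is the 3rd, so the 4th Saturday is the 24th — 24 June 2028.
24 June 2028 is after 8 June 2028, so that is the next one.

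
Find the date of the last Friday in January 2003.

The first Friday of January 2003 is January 3.
January 2003 has 31 days. Adding weeks: 3, 10, 17, 24, 31 — the last one ≤ 31 is the 31st.

31 January 2003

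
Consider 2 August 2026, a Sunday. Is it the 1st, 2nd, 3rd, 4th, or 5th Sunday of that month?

1st

Day 2 falls in week ⌈2/7⌉ of the month.
Days 1–7 hold the 1st Sunday, 8–14 the 2nd, 15–21 the 3rd, 22–28 the 4th, 29–31 the 5th.
2 is in the range for the 1st.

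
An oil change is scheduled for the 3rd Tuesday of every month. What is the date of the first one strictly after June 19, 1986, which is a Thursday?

June 1986 starts on a Sunday; its first Tuesday is the 3rd, so the 3rd Tuesday is the 17th — June 17, 1986.
That is not after June 19, 1986, so look at July 1986.
July 1986 starts on a Tuesday; its first Tuesday is the 1st, so the 3rd Tuesday is the 15th — July 15, 1986.

July 15, 1986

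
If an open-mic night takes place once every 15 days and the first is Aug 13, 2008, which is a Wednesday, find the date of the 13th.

Feb 9, 2009

The 13th occurrence is 12 intervals after the first: 12 × 15 = 180 days after Aug 13, 2008.
Aug has 31 days — 18 days to the end of Aug leaves 162.
Sep has 30 days (132 left).
Oct has 31 days (101 left).
Nov has 30 days (71 left).
Dec has 31 days (40 left).
Jan has 31 days (9 left).
9 days into Feb → Feb 9, 2009.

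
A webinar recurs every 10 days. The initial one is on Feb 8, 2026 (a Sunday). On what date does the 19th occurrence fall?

Aug 7, 2026

The 19th occurrence is 18 intervals after the first: 18 × 10 = 180 days after Feb 8, 2026.
Feb has 28 days — 20 days to the end of Feb leaves 160.
Mar has 31 days (129 left).
Apr has 30 days (99 left).
May has 31 days (68 left).
Jun has 30 days (38 left).
Jul has 31 days (7 left).
7 days into Aug → Aug 7, 2026.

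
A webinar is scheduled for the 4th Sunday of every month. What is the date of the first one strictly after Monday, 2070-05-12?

2070-05-25

May 2070 starts on a Thursday; its first Sunday is the 4th, so the 4th Sunday is the 25th — 2070-05-25.
2070-05-25 is after 2070-05-12, so that is the next one.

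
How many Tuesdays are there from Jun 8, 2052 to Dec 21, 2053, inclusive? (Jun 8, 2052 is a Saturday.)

Jun 8, 2052 is a Saturday; the first Tuesday on or after it is Jun 11, 2052 (3 days later).
From Jun 11, 2052 to Dec 21, 2053: 203 + 355 = 558 days (rest of 2052, to Dec 21, 2053 in 2053).
558 ÷ 7 = 79 full weeks with remainder 5, so 79 more Tuesdays after the first → 80.

80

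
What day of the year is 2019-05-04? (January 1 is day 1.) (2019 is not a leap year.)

124

Days in months before May: 31 + 28 + 31 + 30 = 120.
Plus 4 days into May → day 124.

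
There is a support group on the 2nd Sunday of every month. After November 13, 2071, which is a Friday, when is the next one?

December 13, 2071

November 2071 starts on a Sunday; its first Sunday is the 1st, so the 2nd Sunday is the 8th — November 8, 2071.
That is not after November 13, 2071, so look at December 2071.
December 2071 starts on a Tuesday; its first Sunday is the 6th, so the 2nd Sunday is the 13th — December 13, 2071.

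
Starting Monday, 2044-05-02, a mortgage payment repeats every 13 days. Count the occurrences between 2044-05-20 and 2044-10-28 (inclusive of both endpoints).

12

Occurrences land 13·i days after 2044-05-02 for i = 0, 1, 2, …
2044-05-20 is 18 days after the start; 18 ÷ 13 = 1 remainder 5; since the remainder is 5, round up to i = 2. First occurrence in the window: #3 on 2044-05-28 (2×13 = 26 days in).
2044-10-28 is 179 days after the start; 179 ÷ 13 = 13 remainder 10. Last occurrence in the window: #14 on 2044-10-18.
Occurrences #3 through #14: 12 in total.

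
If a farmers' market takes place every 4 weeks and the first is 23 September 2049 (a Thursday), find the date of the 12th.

The 12th occurrence is 11 intervals after the first: 11 × 28 = 308 days after 23 September 2049.
September has 30 days — 7 days to the end of September leaves 301.
October has 31 days (270 left).
November has 30 days (240 left).
December has 31 days (209 left).
January has 31 days (178 left).
February has 28 days (150 left).
March has 31 days (119 left).
April has 30 days (89 left).
May has 31 days (58 left).
June has 30 days (28 left).
28 days into July → 28 July 2050.

28 July 2050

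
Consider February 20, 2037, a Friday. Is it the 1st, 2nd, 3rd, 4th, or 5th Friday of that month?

3rd

Day 20 falls in week ⌈20/7⌉ of the month.
Days 1–7 hold the 1st Friday, 8–14 the 2nd, 15–21 the 3rd, 22–28 the 4th, 29–31 the 5th.
20 is in the range for the 3rd.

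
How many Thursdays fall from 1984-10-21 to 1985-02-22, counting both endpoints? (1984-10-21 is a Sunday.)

18

1984-10-21 is a Sunday; the first Thursday on or after it is 1984-10-25 (4 days later).
From 1984-10-25 to 1985-02-22: 6 + 30 + 31 + 31 + 22 = 120 days (rest of October, November, December, January, February).
120 ÷ 7 = 17 full weeks with remainder 1, so 17 more Thursdays after the first → 18.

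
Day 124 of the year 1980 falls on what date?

May 3, 1980

Jan has 31 days (124 − 31 = 93 remain).
Feb has 29 days (93 − 29 = 64 remain).
Mar has 31 days (64 − 31 = 33 remain).
Apr has 30 days (33 − 30 = 3 remain).
3 into May → May 3.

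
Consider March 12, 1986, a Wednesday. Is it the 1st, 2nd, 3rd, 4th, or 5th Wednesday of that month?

Day 12 falls in week ⌈12/7⌉ of the month.
Days 1–7 hold the 1st Wednesday, 8–14 the 2nd, 15–21 the 3rd, 22–28 the 4th, 29–31 the 5th.
12 is in the range for the 2nd.

2nd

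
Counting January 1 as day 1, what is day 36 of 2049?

Jan has 31 days (36 − 31 = 5 remain).
5 into Feb → Feb 5.

Feb 5, 2049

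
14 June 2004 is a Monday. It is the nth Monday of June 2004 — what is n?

2nd

Day 14 falls in week ⌈14/7⌉ of the month.
Days 1–7 hold the 1st Monday, 8–14 the 2nd, 15–21 the 3rd, 22–28 the 4th, 29–31 the 5th.
14 is in the range for the 2nd.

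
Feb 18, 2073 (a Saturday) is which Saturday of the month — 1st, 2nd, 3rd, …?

3rd

Day 18 falls in week ⌈18/7⌉ of the month.
Days 1–7 hold the 1st Saturday, 8–14 the 2nd, 15–21 the 3rd, 22–28 the 4th, 29–31 the 5th.
18 is in the range for the 3rd.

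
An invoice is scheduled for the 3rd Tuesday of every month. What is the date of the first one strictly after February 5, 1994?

February 15, 1994

February 1994 starts on a Tuesday; its first Tuesday is the 1st, so the 3rd Tuesday is the 15th — February 15, 1994.
February 15, 1994 is after February 5, 1994, so that is the next one.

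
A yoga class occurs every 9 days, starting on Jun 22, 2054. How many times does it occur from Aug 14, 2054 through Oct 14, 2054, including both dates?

Occurrences land 9·i days after Jun 22, 2054 for i = 0, 1, 2, …
Aug 14, 2054 is 53 days after the start; 53 ÷ 9 = 5 remainder 8; since the remainder is 8, round up to i = 6. First occurrence in the window: #7 on Aug 15, 2054 (6×9 = 54 days in).
Oct 14, 2054 is 114 days after the start; 114 ÷ 9 = 12 remainder 6. Last occurrence in the window: #13 on Oct 8, 2054.
Occurrences #7 through #13: 7 in total.

7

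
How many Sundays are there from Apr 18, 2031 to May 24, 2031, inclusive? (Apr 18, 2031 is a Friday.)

5

Apr 18, 2031 is a Friday; the first Sunday on or after it is Apr 20, 2031 (2 days later).
From Apr 20, 2031 to May 24, 2031: 10 + 24 = 34 days (rest of Apr, May).
34 ÷ 7 = 4 full weeks with remainder 6, so 4 more Sundays after the first → 5.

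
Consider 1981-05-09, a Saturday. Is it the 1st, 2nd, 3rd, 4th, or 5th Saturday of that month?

Day 9 falls in week ⌈9/7⌉ of the month.
Days 1–7 hold the 1st Saturday, 8–14 the 2nd, 15–21 the 3rd, 22–28 the 4th, 29–31 the 5th.
9 is in the range for the 2nd.

2nd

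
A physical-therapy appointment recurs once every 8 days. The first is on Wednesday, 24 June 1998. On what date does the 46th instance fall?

19 June 1999

The 46th occurrence is 45 intervals after the first: 45 × 8 = 360 days after 24 June 1998.
June has 30 days — 6 days to the end of June leaves 354.
July has 31 days (323 left).
August has 31 days (292 left).
September has 30 days (262 left).
October has 31 days (231 left).
November has 30 days (201 left).
December has 31 days (170 left).
January has 31 days (139 left).
February has 28 days (111 left).
March has 31 days (80 left).
April has 30 days (50 left).
May has 31 days (19 left).
19 days into June → 19 June 1999.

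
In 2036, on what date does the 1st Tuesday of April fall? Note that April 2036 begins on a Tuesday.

April 2036 begins on a Tuesday, so the first Tuesday is April 1.

1 April 2036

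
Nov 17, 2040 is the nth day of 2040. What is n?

322

Days in months before Nov: 31 + 29 + 31 + 30 + 31 + 30 + 31 + 31 + 30 + 31 = 305.
Plus 17 days into Nov → day 322.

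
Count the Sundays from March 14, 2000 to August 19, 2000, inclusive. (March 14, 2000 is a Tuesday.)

22

March 14, 2000 is a Tuesday; the first Sunday on or after it is March 19, 2000 (5 days later).
From March 19, 2000 to August 19, 2000: 12 + 30 + 31 + 30 + 31 + 19 = 153 days (rest of March, April, May, June, July, August).
153 ÷ 7 = 21 full weeks with remainder 6, so 21 more Sundays after the first → 22.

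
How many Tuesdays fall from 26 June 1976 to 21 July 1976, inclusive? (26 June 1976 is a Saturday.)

26 June 1976 is a Saturday; the first Tuesday on or after it is 29 June 1976 (3 days later).
From 29 June 1976 to 21 July 1976: 1 + 21 = 22 days (rest of June, July).
22 ÷ 7 = 3 full weeks with remainder 1, so 3 more Tuesdays after the first → 4.

4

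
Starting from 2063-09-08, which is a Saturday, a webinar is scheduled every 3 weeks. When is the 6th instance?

2063-12-22

The 6th occurrence is 5 intervals after the first: 5 × 21 = 105 days after 2063-09-08.
September has 30 days — 22 days to the end of September leaves 83.
October has 31 days (52 left).
November has 30 days (22 left).
22 days into December → 2063-12-22.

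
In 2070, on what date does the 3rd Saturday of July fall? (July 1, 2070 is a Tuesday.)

July 2070 begins on a Tuesday, so the first Saturday is July 5 (4 days later).
The 3rd Saturday is 2 weeks later: 5 + 14 = 19.

2070-07-19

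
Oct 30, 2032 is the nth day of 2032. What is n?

Days in months before Oct: 31 + 29 + 31 + 30 + 31 + 30 + 31 + 31 + 30 = 274.
Plus 30 days into Oct → day 304.

304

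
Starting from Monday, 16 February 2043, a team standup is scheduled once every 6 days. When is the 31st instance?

The 31st occurrence is 30 intervals after the first: 30 × 6 = 180 days after 16 February 2043.
February has 28 days — 12 days to the end of February leaves 168.
March has 31 days (137 left).
April has 30 days (107 left).
May has 31 days (76 left).
June has 30 days (46 left).
July has 31 days (15 left).
15 days into August → 15 August 2043.

15 August 2043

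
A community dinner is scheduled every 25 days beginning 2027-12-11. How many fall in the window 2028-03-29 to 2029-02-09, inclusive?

13

Occurrences land 25·i days after 2027-12-11 for i = 0, 1, 2, …
2028-03-29 is 109 days after the start; 109 ÷ 25 = 4 remainder 9; since the remainder is 9, round up to i = 5. First occurrence in the window: #6 on 2028-04-14 (5×25 = 125 days in).
2029-02-09 is 426 days after the start; 426 ÷ 25 = 17 remainder 1. Last occurrence in the window: #18 on 2029-02-08.
Occurrences #6 through #18: 13 in total.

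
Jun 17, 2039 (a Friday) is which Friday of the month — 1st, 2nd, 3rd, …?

3rd

Day 17 falls in week ⌈17/7⌉ of the month.
Days 1–7 hold the 1st Friday, 8–14 the 2nd, 15–21 the 3rd, 22–28 the 4th, 29–31 the 5th.
17 is in the range for the 3rd.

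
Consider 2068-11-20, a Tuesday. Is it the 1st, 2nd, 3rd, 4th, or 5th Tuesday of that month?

3rd

Day 20 falls in week ⌈20/7⌉ of the month.
Days 1–7 hold the 1st Tuesday, 8–14 the 2nd, 15–21 the 3rd, 22–28 the 4th, 29–31 the 5th.
20 is in the range for the 3rd.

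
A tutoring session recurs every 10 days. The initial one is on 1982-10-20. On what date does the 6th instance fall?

1982-12-09

The 6th occurrence is 5 intervals after the first: 5 × 10 = 50 days after 1982-10-20.
October has 31 days — 11 days to the end of October leaves 39.
November has 30 days (9 left).
9 days into December → 1982-12-09.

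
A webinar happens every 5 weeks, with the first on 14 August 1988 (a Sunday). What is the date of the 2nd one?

The 2nd occurrence is 1 interval after the first: 1 × 35 = 35 days after 14 August 1988.
August has 31 days — 17 days to the end of August leaves 18.
18 days into September → 18 September 1988.

18 September 1988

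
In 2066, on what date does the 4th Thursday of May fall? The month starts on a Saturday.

27 May 2066

May 2066 begins on a Saturday, so the first Thursday is May 6 (5 days later).
The 4th Thursday is 3 weeks later: 6 + 21 = 27.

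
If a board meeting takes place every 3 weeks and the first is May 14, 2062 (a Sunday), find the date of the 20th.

June 17, 2063

The 20th occurrence is 19 intervals after the first: 19 × 21 = 399 days after May 14, 2062.
May has 31 days — 17 days to the end of May leaves 382.
June has 30 days (352 left).
July has 31 days (321 left).
August has 31 days (290 left).
September has 30 days (260 left).
October has 31 days (229 left).
November has 30 days (199 left).
December has 31 days (168 left).
January has 31 days (137 left).
February has 28 days (109 left).
March has 31 days (78 left).
April has 30 days (48 left).
May has 31 days (17 left).
17 days into June → June 17, 2063.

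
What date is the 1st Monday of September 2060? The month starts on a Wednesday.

September 2060 begins on a Wednesday, so the first Monday is September 6 (5 days later).

2060-09-06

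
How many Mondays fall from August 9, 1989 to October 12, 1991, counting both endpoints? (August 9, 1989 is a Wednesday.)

113

August 9, 1989 is a Wednesday; the first Monday on or after it is August 14, 1989 (5 days later).
From August 14, 1989 to October 12, 1991: 139 + 365 + 285 = 789 days (rest of 1989, 1990, to October 12, 1991 in 1991).
789 ÷ 7 = 112 full weeks with remainder 5, so 112 more Mondays after the first → 113.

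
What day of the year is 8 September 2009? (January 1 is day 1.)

Days in months before September: 31 + 28 + 31 + 30 + 31 + 30 + 31 + 31 = 243.
Plus 8 days into September → day 251.

251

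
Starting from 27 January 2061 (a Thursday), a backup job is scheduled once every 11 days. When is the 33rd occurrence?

The 33rd occurrence is 32 intervals after the first: 32 × 11 = 352 days after 27 January 2061.
January has 31 days — 4 days to the end of January leaves 348.
February has 28 days (320 left).
March has 31 days (289 left).
April has 30 days (259 left).
May has 31 days (228 left).
June has 30 days (198 left).
July has 31 days (167 left).
August has 31 days (136 left).
September has 30 days (106 left).
October has 31 days (75 left).
November has 30 days (45 left).
December has 31 days (14 left).
14 days into January → 14 January 2062.

14 January 2062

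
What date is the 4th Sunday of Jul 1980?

Jul 27, 1980

Jul 1980 begins on a Tuesday, so the first Sunday is Jul 6 (5 days later).
The 4th Sunday is 3 weeks later: 6 + 21 = 27.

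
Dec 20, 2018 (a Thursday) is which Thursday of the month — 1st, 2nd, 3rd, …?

Day 20 falls in week ⌈20/7⌉ of the month.
Days 1–7 hold the 1st Thursday, 8–14 the 2nd, 15–21 the 3rd, 22–28 the 4th, 29–31 the 5th.
20 is in the range for the 3rd.

3rd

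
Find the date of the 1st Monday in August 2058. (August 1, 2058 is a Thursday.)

2058-08-05

August 2058 begins on a Thursday, so the first Monday is August 5 (4 days later).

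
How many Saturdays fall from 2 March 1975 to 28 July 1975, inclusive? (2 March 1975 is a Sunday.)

21

2 March 1975 is a Sunday; the first Saturday on or after it is 8 March 1975 (6 days later).
From 8 March 1975 to 28 July 1975: 23 + 30 + 31 + 30 + 28 = 142 days (rest of March, April, May, June, July).
142 ÷ 7 = 20 full weeks with remainder 2, so 20 more Saturdays after the first → 21.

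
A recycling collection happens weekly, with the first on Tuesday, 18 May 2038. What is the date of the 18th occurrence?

The 18th occurrence is 17 intervals after the first: 17 × 7 = 119 days after 18 May 2038.
May has 31 days — 13 days to the end of May leaves 106.
June has 30 days (76 left).
July has 31 days (45 left).
August has 31 days (14 left).
14 days into September → 14 September 2038.

14 September 2038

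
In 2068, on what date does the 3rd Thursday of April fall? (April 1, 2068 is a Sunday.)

19 April 2068

April 2068 begins on a Sunday, so the first Thursday is April 5 (4 days later).
The 3rd Thursday is 2 weeks later: 5 + 14 = 19.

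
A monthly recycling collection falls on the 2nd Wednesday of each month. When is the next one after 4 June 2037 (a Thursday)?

10 June 2037

June 2037 starts on a Monday; its first Wednesday is the 3rd, so the 2nd Wednesday is the 10th — 10 June 2037.
10 June 2037 is after 4 June 2037, so that is the next one.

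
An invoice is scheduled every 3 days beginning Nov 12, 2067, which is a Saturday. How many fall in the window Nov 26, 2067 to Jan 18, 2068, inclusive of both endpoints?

Occurrences land 3·i days after Nov 12, 2067 for i = 0, 1, 2, …
Nov 26, 2067 is 14 days after the start; 14 ÷ 3 = 4 remainder 2; since the remainder is 2, round up to i = 5. First occurrence in the window: #6 on Nov 27, 2067 (5×3 = 15 days in).
Jan 18, 2068 is 67 days after the start; 67 ÷ 3 = 22 remainder 1. Last occurrence in the window: #23 on Jan 17, 2068.
Occurrences #6 through #23: 18 in total.

18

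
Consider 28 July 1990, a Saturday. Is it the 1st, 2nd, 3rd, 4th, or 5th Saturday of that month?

Day 28 falls in week ⌈28/7⌉ of the month.
Days 1–7 hold the 1st Saturday, 8–14 the 2nd, 15–21 the 3rd, 22–28 the 4th, 29–31 the 5th.
28 is in the range for the 4th.

4th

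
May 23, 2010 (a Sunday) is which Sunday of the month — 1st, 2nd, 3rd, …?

Day 23 falls in week ⌈23/7⌉ of the month.
Days 1–7 hold the 1st Sunday, 8–14 the 2nd, 15–21 the 3rd, 22–28 the 4th, 29–31 the 5th.
23 is in the range for the 4th.

4th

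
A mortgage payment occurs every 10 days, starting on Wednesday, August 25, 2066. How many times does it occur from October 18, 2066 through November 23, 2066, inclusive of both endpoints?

Occurrences land 10·i days after August 25, 2066 for i = 0, 1, 2, …
October 18, 2066 is 54 days after the start; 54 ÷ 10 = 5 remainder 4; since the remainder is 4, round up to i = 6. First occurrence in the window: #7 on October 24, 2066 (6×10 = 60 days in).
November 23, 2066 is 90 days after the start; 90 ÷ 10 = 9 remainder 0. Last occurrence in the window: #10 on November 23, 2066.
Occurrences #7 through #10: 4 in total.

4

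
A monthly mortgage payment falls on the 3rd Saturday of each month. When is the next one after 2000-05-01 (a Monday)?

May 2000 starts on a Monday; its first Saturday is the 6th, so the 3rd Saturday is the 20th — 2000-05-20.
2000-05-20 is after 2000-05-01, so that is the next one.

2000-05-20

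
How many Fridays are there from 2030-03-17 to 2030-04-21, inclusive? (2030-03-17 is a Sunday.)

5

2030-03-17 is a Sunday; the first Friday on or after it is 2030-03-22 (5 days later).
From 2030-03-22 to 2030-04-21: 9 + 21 = 30 days (rest of March, April).
30 ÷ 7 = 4 full weeks with remainder 2, so 4 more Fridays after the first → 5.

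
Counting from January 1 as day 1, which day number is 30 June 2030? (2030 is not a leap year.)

181

Days in months before June: 31 + 28 + 31 + 30 + 31 = 151.
Plus 30 days into June → day 181.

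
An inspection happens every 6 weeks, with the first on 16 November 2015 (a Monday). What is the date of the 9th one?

17 October 2016

The 9th occurrence is 8 intervals after the first: 8 × 42 = 336 days after 16 November 2015.
November has 30 days — 14 days to the end of November leaves 322.
December has 31 days (291 left).
January has 31 days (260 left).
February has 29 days (231 left).
March has 31 days (200 left).
April has 30 days (170 left).
May has 31 days (139 left).
June has 30 days (109 left).
July has 31 days (78 left).
August has 31 days (47 left).
September has 30 days (17 left).
17 days into October → 17 October 2016.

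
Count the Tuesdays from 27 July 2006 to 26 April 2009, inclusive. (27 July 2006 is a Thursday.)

143

27 July 2006 is a Thursday; the first Tuesday on or after it is 1 August 2006 (5 days later).
From 1 August 2006 to 26 April 2009: 152 + 365 + 366 + 116 = 999 days (rest of 2006, 2007, 2008, to 26 April 2009 in 2009).
999 ÷ 7 = 142 full weeks with remainder 5, so 142 more Tuesdays after the first → 143.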